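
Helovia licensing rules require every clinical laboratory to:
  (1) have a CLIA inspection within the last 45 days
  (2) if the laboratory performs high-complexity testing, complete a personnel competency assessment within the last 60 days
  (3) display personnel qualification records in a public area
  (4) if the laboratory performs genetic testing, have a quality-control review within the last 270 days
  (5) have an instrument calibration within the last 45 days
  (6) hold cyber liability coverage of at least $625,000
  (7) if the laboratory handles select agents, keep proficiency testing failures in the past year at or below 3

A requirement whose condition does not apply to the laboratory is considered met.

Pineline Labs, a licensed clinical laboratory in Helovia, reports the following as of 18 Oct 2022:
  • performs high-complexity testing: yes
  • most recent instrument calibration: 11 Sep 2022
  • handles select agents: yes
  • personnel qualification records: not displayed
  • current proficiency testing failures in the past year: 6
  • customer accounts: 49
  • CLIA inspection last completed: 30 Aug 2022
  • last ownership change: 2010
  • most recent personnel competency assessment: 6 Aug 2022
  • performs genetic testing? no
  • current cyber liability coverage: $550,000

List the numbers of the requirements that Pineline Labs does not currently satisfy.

1. CLIA inspection 49 days ago vs limit 45 → not met
2. condition 'performs high-complexity testing' holds; personnel competency assessment 73 days ago vs limit 60 → not met
3. personnel qualification records absent → not met
4. condition 'performs genetic testing' does not hold → requirement n/a → met
5. instrument calibration 37 days ago vs limit 45 → met
6. cyber liability coverage $550,000 < $625,000 → not met
7. condition 'handles select agents' holds; proficiency testing failures in the past year 6 > 3 → not met
Not met: 1, 2, 3, 6, 7

1, 2, 3, 6, 7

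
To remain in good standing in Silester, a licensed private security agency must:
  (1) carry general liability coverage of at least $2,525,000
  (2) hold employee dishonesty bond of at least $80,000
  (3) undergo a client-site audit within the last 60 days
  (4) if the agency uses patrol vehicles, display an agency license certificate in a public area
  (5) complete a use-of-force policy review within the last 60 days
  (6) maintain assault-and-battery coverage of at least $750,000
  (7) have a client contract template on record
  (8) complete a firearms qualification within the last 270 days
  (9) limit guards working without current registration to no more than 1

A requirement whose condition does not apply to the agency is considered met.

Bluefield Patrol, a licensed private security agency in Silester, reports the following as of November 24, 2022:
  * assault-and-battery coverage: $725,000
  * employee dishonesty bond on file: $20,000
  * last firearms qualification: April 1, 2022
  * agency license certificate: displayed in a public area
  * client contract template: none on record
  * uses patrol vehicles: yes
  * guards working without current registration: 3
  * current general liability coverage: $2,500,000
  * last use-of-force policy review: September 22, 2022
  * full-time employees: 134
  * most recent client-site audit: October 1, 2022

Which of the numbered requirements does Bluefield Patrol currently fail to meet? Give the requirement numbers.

1, 2, 5, 6, 7, 9

1. general liability coverage $2,500,000 < $2,525,000 → not met
2. employee dishonesty bond $20,000 < $80,000 → not met
3. client-site audit 54 days ago vs limit 60 → met
4. condition 'uses patrol vehicles' holds; agency license certificate present → met
5. use-of-force policy review 63 days ago vs limit 60 → not met
6. assault-and-battery coverage $725,000 < $750,000 → not met
7. client contract template absent → not met
8. firearms qualification 237 days ago vs limit 270 → met
9. guards working without current registration 3 > 1 → not met
Not met: 1, 2, 5, 6, 7, 9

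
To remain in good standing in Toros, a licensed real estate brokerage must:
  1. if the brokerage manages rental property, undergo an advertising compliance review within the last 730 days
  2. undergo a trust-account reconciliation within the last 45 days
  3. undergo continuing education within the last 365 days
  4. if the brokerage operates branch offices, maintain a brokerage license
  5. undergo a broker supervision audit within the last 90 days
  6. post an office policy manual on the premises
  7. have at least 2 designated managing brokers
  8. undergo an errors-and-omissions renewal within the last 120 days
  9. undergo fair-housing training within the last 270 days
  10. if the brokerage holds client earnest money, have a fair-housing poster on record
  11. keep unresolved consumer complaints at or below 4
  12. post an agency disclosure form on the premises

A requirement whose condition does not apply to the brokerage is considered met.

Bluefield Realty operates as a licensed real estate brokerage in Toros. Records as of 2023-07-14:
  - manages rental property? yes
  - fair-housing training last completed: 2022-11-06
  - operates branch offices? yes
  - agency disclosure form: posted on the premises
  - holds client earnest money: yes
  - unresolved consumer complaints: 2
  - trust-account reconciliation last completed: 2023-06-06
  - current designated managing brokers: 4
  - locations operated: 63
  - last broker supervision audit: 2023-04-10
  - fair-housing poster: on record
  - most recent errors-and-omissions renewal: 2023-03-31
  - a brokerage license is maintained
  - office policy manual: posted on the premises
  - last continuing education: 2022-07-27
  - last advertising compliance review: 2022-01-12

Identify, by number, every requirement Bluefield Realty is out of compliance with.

1. condition 'manages rental property' holds; advertising compliance review 548 days ago vs limit 730 → met
2. trust-account reconciliation 38 days ago vs limit 45 → met
3. continuing education 352 days ago vs limit 365 → met
4. condition 'operates branch offices' holds; brokerage license present → met
5. broker supervision audit 95 days ago vs limit 90 → not met
6. office policy manual present → met
7. designated managing brokers 4 ≥ 2 → met
8. errors-and-omissions renewal 105 days ago vs limit 120 → met
9. fair-housing training 250 days ago vs limit 270 → met
10. condition 'holds client earnest money' holds; fair-housing poster present → met
11. unresolved consumer complaints 2 ≤ 4 → met
12. agency disclosure form present → met
Not met: 5

5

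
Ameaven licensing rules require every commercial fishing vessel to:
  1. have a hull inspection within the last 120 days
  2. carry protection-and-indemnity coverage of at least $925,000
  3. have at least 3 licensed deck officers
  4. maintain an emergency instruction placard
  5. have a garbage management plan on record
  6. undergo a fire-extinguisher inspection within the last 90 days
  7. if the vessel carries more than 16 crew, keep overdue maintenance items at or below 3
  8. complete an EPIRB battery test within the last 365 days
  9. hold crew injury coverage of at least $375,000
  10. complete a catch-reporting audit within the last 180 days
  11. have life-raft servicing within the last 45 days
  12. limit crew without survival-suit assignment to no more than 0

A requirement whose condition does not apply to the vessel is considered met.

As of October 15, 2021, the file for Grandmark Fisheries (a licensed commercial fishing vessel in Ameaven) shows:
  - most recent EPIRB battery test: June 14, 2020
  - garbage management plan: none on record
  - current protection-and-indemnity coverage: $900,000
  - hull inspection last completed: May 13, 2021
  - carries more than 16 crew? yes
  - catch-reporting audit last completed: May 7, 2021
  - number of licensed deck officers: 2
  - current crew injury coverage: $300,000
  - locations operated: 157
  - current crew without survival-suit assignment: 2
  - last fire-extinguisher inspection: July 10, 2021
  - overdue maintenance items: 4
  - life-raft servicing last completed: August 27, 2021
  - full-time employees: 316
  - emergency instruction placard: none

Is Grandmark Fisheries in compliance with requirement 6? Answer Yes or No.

No

6. fire-extinguisher inspection 97 days ago vs limit 90 → not met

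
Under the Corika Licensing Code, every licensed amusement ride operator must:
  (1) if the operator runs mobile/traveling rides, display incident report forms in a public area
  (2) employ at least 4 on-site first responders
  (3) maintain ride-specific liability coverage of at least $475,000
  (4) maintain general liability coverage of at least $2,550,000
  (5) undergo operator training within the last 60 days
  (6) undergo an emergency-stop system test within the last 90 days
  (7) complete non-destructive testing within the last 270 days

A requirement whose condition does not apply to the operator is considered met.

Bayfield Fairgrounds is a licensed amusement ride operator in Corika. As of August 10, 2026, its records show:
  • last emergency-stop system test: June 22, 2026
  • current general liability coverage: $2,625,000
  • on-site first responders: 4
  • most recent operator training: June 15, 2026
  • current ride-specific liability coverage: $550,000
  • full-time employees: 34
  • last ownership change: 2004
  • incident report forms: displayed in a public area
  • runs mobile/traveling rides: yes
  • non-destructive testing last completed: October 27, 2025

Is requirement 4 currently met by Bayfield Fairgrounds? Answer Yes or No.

4. general liability coverage $2,625,000 ≥ $2,550,000 → met

Yes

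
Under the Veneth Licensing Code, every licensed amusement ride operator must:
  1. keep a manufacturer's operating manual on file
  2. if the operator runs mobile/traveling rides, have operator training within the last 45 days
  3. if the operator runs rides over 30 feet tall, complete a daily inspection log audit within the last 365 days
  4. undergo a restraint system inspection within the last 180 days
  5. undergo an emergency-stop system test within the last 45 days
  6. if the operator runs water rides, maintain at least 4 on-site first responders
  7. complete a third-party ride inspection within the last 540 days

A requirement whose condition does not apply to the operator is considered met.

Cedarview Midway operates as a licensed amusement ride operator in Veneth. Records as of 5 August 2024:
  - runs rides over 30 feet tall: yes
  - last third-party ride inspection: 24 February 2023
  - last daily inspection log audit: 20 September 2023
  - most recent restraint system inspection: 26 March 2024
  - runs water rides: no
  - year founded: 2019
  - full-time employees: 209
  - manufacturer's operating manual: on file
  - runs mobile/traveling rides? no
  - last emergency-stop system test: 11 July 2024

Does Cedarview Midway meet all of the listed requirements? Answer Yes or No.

1. manufacturer's operating manual present → met
2. condition 'runs mobile/traveling rides' does not hold → requirement n/a → met
3. condition 'runs rides over 30 feet tall' holds; daily inspection log audit 320 days ago vs limit 365 → met
4. restraint system inspection 132 days ago vs limit 180 → met
5. emergency-stop system test 25 days ago vs limit 45 → met
6. condition 'runs water rides' does not hold → requirement n/a → met
7. third-party ride inspection 528 days ago vs limit 540 → met
All met.

Yes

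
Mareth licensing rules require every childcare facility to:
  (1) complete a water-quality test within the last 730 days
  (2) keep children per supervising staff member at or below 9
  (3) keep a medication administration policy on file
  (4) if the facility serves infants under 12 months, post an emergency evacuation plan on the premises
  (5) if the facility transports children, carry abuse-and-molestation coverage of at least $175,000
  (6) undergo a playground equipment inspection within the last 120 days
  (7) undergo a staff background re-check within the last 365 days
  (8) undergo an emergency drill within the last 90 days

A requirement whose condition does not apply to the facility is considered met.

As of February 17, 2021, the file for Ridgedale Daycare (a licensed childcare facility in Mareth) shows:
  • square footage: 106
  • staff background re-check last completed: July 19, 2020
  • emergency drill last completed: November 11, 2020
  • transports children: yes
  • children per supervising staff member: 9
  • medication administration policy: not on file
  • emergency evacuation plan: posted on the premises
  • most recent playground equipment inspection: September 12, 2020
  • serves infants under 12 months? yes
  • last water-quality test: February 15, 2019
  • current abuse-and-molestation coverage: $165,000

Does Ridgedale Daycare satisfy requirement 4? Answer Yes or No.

4. condition 'serves infants under 12 months' holds; emergency evacuation plan present → met

Yes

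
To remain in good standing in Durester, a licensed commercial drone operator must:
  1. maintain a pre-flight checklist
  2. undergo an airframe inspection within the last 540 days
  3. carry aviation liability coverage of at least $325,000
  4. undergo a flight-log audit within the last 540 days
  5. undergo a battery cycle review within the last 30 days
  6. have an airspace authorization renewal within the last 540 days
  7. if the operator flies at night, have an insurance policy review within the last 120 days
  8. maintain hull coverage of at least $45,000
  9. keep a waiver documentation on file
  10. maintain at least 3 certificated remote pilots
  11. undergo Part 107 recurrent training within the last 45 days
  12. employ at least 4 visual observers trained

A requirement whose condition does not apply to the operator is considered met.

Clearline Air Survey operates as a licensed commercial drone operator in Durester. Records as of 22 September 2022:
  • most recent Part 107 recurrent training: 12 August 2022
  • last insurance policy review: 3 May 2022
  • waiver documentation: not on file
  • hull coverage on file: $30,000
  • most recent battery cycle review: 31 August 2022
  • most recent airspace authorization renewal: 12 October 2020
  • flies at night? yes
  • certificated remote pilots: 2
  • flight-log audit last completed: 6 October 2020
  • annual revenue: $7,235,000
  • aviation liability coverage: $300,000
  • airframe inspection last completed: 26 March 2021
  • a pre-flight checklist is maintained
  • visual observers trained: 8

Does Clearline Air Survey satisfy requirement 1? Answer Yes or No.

1. pre-flight checklist present → met

Yes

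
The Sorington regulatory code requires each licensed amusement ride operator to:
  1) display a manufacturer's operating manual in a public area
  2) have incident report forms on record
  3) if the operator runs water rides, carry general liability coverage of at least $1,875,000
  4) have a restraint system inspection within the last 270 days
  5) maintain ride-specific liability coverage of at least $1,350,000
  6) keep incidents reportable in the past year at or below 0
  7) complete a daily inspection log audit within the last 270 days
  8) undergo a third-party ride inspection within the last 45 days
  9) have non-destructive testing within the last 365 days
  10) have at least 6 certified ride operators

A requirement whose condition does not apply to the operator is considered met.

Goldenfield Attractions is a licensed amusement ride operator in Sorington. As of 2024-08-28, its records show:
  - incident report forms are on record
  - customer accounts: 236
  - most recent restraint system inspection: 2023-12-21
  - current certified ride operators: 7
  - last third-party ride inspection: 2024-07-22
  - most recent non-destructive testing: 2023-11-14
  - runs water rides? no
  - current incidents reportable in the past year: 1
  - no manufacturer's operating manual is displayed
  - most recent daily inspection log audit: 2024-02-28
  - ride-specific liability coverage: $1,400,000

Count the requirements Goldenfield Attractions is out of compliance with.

1. manufacturer's operating manual absent → not met
2. incident report forms present → met
3. condition 'runs water rides' does not hold → requirement n/a → met
4. restraint system inspection 251 days ago vs limit 270 → met
5. ride-specific liability coverage $1,400,000 ≥ $1,350,000 → met
6. incidents reportable in the past year 1 > 0 → not met
7. daily inspection log audit 182 days ago vs limit 270 → met
8. third-party ride inspection 37 days ago vs limit 45 → met
9. non-destructive testing 288 days ago vs limit 365 → met
10. certified ride operators 7 ≥ 6 → met
Not met: 2 of 10

2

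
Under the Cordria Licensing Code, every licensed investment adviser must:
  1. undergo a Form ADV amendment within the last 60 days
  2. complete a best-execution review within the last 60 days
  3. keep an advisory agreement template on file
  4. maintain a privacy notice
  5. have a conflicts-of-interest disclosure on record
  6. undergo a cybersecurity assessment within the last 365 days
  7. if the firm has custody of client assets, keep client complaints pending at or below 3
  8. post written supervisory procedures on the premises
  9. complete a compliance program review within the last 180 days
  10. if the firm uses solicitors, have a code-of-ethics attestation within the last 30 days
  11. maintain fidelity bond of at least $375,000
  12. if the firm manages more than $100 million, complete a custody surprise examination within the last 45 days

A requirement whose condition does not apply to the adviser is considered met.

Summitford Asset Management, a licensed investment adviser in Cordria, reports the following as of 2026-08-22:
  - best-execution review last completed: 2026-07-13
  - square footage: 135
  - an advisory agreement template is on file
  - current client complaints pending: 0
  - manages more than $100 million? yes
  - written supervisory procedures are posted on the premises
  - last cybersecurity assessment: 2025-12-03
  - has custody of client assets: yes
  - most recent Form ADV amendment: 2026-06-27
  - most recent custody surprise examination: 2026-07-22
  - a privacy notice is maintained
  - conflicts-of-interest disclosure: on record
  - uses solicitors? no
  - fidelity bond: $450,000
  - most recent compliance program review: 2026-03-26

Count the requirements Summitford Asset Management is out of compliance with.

1. Form ADV amendment 56 days ago vs limit 60 → met
2. best-execution review 40 days ago vs limit 60 → met
3. advisory agreement template present → met
4. privacy notice present → met
5. conflicts-of-interest disclosure present → met
6. cybersecurity assessment 262 days ago vs limit 365 → met
7. condition 'has custody of client assets' holds; client complaints pending 0 ≤ 3 → met
8. written supervisory procedures present → met
9. compliance program review 149 days ago vs limit 180 → met
10. condition 'uses solicitors' does not hold → requirement n/a → met
11. fidelity bond $450,000 ≥ $375,000 → met
12. condition 'manages more than $100 million' holds; custody surprise examination 31 days ago vs limit 45 → met
Not met: 0 of 12

0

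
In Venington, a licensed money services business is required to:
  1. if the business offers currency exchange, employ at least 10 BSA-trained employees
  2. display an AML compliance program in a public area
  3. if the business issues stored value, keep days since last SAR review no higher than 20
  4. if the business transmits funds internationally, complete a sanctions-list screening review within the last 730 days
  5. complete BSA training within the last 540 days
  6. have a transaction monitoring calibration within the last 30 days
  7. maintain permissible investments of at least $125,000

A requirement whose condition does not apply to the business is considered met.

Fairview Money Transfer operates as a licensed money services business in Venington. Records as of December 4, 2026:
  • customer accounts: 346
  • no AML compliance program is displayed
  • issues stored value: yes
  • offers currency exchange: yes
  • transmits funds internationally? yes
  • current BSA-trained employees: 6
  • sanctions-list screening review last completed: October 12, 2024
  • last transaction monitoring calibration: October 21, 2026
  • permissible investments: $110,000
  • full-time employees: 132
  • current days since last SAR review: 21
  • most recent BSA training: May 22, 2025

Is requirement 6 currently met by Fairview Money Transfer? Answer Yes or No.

No

6. transaction monitoring calibration 44 days ago vs limit 30 → not met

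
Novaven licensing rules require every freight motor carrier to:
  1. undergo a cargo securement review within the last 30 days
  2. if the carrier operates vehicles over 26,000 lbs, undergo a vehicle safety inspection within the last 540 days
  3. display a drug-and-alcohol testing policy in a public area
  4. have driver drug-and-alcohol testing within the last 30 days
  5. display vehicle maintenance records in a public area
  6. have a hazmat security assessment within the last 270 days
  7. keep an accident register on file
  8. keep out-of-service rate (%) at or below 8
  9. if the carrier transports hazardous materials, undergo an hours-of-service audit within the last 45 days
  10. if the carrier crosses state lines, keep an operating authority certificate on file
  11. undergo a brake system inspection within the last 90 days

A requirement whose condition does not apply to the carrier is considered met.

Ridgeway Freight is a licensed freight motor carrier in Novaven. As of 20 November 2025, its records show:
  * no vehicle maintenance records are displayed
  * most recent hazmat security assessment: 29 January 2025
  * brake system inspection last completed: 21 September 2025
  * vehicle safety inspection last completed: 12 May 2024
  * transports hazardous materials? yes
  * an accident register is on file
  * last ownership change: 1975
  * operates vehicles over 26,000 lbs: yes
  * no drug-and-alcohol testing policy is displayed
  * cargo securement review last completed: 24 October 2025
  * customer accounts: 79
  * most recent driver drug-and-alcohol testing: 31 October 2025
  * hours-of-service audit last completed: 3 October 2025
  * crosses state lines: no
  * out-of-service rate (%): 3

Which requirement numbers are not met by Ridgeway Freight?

2, 3, 5, 6, 9

1. cargo securement review 27 days ago vs limit 30 → met
2. condition 'operates vehicles over 26,000 lbs' holds; vehicle safety inspection 557 days ago vs limit 540 → not met
3. drug-and-alcohol testing policy absent → not met
4. driver drug-and-alcohol testing 20 days ago vs limit 30 → met
5. vehicle maintenance records absent → not met
6. hazmat security assessment 295 days ago vs limit 270 → not met
7. accident register present → met
8. out-of-service rate (%) 3 ≤ 8 → met
9. condition 'transports hazardous materials' holds; hours-of-service audit 48 days ago vs limit 45 → not met
10. condition 'crosses state lines' does not hold → requirement n/a → met
11. brake system inspection 60 days ago vs limit 90 → met
Not met: 2, 3, 5, 6, 9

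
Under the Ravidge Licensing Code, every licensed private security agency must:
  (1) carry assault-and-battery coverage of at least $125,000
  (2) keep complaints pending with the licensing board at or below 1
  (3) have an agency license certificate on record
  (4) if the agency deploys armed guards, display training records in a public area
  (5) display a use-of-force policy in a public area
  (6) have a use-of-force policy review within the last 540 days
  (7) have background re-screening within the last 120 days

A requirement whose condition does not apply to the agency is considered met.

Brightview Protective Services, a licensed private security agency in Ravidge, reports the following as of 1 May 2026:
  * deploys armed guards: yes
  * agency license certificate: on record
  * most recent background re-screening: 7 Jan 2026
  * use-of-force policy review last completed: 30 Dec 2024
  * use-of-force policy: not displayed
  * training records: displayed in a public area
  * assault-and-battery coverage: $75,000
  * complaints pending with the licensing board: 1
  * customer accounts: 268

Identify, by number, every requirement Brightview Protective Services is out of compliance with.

1, 5

1. assault-and-battery coverage $75,000 < $125,000 → not met
2. complaints pending with the licensing board 1 ≤ 1 → met
3. agency license certificate present → met
4. condition 'deploys armed guards' holds; training records present → met
5. use-of-force policy absent → not met
6. use-of-force policy review 487 days ago vs limit 540 → met
7. background re-screening 114 days ago vs limit 120 → met
Not met: 1, 5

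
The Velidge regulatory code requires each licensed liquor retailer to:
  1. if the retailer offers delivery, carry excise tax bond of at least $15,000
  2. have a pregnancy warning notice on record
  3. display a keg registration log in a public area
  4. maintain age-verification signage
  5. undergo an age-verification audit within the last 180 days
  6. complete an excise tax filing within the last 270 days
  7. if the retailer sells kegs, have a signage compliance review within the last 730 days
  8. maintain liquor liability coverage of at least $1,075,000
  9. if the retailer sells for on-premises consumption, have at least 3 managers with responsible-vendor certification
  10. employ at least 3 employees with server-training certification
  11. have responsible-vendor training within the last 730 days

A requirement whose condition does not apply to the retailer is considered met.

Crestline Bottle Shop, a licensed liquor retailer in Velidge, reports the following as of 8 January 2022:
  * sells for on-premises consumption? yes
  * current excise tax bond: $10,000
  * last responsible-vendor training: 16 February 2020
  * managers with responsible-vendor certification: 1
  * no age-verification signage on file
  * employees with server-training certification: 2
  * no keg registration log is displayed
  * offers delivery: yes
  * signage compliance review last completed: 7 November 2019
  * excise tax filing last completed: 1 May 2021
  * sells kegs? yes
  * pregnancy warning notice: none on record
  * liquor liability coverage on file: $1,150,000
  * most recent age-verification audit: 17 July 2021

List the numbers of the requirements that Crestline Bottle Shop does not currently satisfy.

1, 2, 3, 4, 7, 9, 10

1. condition 'offers delivery' holds; excise tax bond $10,000 < $15,000 → not met
2. pregnancy warning notice absent → not met
3. keg registration log absent → not met
4. age-verification signage absent → not met
5. age-verification audit 175 days ago vs limit 180 → met
6. excise tax filing 252 days ago vs limit 270 → met
7. condition 'sells kegs' holds; signage compliance review 793 days ago vs limit 730 → not met
8. liquor liability coverage $1,150,000 ≥ $1,075,000 → met
9. condition 'sells for on-premises consumption' holds; managers with responsible-vendor certification 1 < 3 → not met
10. employees with server-training certification 2 < 3 → not met
11. responsible-vendor training 692 days ago vs limit 730 → met
Not met: 1, 2, 3, 4, 7, 9, 10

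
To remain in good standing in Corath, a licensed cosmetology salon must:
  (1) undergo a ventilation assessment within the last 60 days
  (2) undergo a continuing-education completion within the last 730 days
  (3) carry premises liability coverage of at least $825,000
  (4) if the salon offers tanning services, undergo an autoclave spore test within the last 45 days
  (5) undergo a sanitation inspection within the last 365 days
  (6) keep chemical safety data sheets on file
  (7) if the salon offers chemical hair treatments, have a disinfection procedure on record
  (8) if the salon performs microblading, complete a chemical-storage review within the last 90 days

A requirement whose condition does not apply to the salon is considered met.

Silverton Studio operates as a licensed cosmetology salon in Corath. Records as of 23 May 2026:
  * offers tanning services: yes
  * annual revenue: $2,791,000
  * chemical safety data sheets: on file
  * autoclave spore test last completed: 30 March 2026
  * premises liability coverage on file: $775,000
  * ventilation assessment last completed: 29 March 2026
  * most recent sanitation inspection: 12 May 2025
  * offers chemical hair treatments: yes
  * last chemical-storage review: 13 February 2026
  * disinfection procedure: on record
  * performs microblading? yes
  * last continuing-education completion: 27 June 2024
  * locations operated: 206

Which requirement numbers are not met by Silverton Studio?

3, 4, 5, 8

1. ventilation assessment 55 days ago vs limit 60 → met
2. continuing-education completion 695 days ago vs limit 730 → met
3. premises liability coverage $775,000 < $825,000 → not met
4. condition 'offers tanning services' holds; autoclave spore test 54 days ago vs limit 45 → not met
5. sanitation inspection 376 days ago vs limit 365 → not met
6. chemical safety data sheets present → met
7. condition 'offers chemical hair treatments' holds; disinfection procedure present → met
8. condition 'performs microblading' holds; chemical-storage review 99 days ago vs limit 90 → not met
Not met: 3, 4, 5, 8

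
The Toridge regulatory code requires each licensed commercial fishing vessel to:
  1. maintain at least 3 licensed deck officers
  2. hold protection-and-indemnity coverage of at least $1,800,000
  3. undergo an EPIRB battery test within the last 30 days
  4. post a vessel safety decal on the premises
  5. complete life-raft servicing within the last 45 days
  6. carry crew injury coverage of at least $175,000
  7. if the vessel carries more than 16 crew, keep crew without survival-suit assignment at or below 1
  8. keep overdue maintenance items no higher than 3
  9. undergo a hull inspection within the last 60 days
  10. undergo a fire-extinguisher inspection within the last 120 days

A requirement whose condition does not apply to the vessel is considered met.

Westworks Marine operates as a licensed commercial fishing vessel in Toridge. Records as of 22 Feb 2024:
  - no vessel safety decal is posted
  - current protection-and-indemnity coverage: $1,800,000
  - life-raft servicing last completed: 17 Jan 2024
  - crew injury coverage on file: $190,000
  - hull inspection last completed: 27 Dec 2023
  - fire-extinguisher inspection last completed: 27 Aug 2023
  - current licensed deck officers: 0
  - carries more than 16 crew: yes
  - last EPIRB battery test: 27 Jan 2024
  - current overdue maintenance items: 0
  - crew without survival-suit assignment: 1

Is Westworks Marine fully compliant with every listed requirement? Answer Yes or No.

No

1. licensed deck officers 0 < 3 → not met
2. protection-and-indemnity coverage $1,800,000 ≥ $1,800,000 → met
3. EPIRB battery test 26 days ago vs limit 30 → met
4. vessel safety decal absent → not met
5. life-raft servicing 36 days ago vs limit 45 → met
6. crew injury coverage $190,000 ≥ $175,000 → met
7. condition 'carries more than 16 crew' holds; crew without survival-suit assignment 1 ≤ 1 → met
8. overdue maintenance items 0 ≤ 3 → met
9. hull inspection 57 days ago vs limit 60 → met
10. fire-extinguisher inspection 179 days ago vs limit 120 → not met
Not met: 1, 4, 10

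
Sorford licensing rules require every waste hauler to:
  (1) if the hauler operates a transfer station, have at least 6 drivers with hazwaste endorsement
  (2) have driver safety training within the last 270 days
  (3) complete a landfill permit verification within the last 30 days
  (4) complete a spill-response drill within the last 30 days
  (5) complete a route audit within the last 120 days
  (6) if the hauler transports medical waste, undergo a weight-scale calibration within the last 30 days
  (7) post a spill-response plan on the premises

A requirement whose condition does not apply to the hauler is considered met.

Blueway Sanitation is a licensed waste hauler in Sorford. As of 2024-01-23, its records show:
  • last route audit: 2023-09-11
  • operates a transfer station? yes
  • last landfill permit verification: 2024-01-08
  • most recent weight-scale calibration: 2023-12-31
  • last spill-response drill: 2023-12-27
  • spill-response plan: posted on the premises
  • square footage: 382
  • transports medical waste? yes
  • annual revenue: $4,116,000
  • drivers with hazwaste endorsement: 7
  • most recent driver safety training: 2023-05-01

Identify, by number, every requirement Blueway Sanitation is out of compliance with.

5

1. condition 'operates a transfer station' holds; drivers with hazwaste endorsement 7 ≥ 6 → met
2. driver safety training 267 days ago vs limit 270 → met
3. landfill permit verification 15 days ago vs limit 30 → met
4. spill-response drill 27 days ago vs limit 30 → met
5. route audit 134 days ago vs limit 120 → not met
6. condition 'transports medical waste' holds; weight-scale calibration 23 days ago vs limit 30 → met
7. spill-response plan present → met
Not met: 5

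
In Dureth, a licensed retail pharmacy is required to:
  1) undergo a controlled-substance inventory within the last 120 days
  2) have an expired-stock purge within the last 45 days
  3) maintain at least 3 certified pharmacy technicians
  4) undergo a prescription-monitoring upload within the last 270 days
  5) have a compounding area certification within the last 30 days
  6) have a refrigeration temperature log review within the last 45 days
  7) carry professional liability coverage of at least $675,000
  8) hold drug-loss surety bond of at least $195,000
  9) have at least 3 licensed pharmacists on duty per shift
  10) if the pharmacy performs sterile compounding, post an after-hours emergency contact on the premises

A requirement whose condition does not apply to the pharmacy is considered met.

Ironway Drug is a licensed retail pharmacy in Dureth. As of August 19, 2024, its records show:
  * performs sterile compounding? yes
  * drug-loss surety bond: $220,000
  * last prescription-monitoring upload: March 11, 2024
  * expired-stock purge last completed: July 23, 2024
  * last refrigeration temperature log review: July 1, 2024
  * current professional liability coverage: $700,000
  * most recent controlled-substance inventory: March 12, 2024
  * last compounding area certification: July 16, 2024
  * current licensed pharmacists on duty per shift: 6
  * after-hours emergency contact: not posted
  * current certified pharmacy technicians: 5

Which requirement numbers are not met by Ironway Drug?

1. controlled-substance inventory 160 days ago vs limit 120 → not met
2. expired-stock purge 27 days ago vs limit 45 → met
3. certified pharmacy technicians 5 ≥ 3 → met
4. prescription-monitoring upload 161 days ago vs limit 270 → met
5. compounding area certification 34 days ago vs limit 30 → not met
6. refrigeration temperature log review 49 days ago vs limit 45 → not met
7. professional liability coverage $700,000 ≥ $675,000 → met
8. drug-loss surety bond $220,000 ≥ $195,000 → met
9. licensed pharmacists on duty per shift 6 ≥ 3 → met
10. condition 'performs sterile compounding' holds; after-hours emergency contact absent → not met
Not met: 1, 5, 6, 10

1, 5, 6, 10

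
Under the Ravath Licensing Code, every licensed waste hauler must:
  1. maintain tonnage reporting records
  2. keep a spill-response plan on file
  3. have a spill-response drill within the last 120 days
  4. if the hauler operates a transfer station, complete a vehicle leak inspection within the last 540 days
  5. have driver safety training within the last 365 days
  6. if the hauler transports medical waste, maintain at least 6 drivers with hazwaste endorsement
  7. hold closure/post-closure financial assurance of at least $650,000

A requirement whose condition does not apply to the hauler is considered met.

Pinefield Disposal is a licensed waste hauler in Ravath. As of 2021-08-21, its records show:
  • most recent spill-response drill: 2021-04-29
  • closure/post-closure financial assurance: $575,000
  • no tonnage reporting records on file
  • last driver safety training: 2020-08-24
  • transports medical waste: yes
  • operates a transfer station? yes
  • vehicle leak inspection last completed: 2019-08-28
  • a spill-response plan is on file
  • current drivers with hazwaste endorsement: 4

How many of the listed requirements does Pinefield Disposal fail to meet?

4

1. tonnage reporting records absent → not met
2. spill-response plan present → met
3. spill-response drill 114 days ago vs limit 120 → met
4. condition 'operates a transfer station' holds; vehicle leak inspection 724 days ago vs limit 540 → not met
5. driver safety training 362 days ago vs limit 365 → met
6. condition 'transports medical waste' holds; drivers with hazwaste endorsement 4 < 6 → not met
7. closure/post-closure financial assurance $575,000 < $650,000 → not met
Not met: 4 of 7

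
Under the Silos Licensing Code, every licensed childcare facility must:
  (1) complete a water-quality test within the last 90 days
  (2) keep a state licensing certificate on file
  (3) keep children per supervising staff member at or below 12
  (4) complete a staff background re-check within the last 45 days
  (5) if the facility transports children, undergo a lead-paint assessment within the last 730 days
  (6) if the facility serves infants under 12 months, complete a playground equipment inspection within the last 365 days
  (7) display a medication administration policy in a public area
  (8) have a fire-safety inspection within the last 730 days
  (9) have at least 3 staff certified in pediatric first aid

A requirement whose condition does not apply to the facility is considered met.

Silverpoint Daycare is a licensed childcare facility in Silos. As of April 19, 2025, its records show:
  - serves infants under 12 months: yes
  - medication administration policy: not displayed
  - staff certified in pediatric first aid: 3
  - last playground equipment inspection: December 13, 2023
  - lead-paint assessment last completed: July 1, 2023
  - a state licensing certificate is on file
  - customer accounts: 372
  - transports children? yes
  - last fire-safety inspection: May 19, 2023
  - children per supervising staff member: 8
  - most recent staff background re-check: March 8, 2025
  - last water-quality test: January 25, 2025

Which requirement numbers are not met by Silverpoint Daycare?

1. water-quality test 84 days ago vs limit 90 → met
2. state licensing certificate present → met
3. children per supervising staff member 8 ≤ 12 → met
4. staff background re-check 42 days ago vs limit 45 → met
5. condition 'transports children' holds; lead-paint assessment 658 days ago vs limit 730 → met
6. condition 'serves infants under 12 months' holds; playground equipment inspection 493 days ago vs limit 365 → not met
7. medication administration policy absent → not met
8. fire-safety inspection 701 days ago vs limit 730 → met
9. staff certified in pediatric first aid 3 ≥ 3 → met
Not met: 6, 7

6, 7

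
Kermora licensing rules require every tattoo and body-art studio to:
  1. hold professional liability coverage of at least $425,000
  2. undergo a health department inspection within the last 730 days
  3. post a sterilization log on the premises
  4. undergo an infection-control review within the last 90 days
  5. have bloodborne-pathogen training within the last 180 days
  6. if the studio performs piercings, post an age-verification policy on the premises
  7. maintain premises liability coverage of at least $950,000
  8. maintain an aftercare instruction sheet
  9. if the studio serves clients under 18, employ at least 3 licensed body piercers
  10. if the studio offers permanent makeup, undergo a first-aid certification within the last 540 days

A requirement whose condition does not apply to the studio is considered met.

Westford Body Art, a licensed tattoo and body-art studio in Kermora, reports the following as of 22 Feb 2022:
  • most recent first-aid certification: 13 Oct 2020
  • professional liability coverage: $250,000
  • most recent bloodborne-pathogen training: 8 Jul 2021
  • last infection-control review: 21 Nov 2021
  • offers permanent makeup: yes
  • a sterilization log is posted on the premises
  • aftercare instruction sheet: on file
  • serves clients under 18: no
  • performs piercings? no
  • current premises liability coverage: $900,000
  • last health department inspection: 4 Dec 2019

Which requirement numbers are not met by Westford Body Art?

1, 2, 4, 5, 7

1. professional liability coverage $250,000 < $425,000 → not met
2. health department inspection 811 days ago vs limit 730 → not met
3. sterilization log present → met
4. infection-control review 93 days ago vs limit 90 → not met
5. bloodborne-pathogen training 229 days ago vs limit 180 → not met
6. condition 'performs piercings' does not hold → requirement n/a → met
7. premises liability coverage $900,000 < $950,000 → not met
8. aftercare instruction sheet present → met
9. condition 'serves clients under 18' does not hold → requirement n/a → met
10. condition 'offers permanent makeup' holds; first-aid certification 497 days ago vs limit 540 → met
Not met: 1, 2, 4, 5, 7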